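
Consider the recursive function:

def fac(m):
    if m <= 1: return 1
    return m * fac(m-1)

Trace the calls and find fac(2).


fac(2)
= 2 * fac(1)
= 2 * 1
= 2

2


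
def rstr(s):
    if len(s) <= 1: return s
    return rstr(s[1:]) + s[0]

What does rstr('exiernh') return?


rstr('exiernh') = rstr('xiernh') + 'e'
rstr('xiernh') = rstr('iernh') + 'x'
rstr('iernh') = rstr('ernh') + 'i'
rstr('ernh') = rstr('rnh') + 'e'
rstr('rnh') = rstr('nh') + 'r'
rstr('nh') = rstr('h') + 'n'
rstr('h') = 'h'  (base case)
Concatenating: 'h' + 'n' + 'r' + 'e' + 'i' + 'x' + 'e' = 'hnreixe'

hnreixe


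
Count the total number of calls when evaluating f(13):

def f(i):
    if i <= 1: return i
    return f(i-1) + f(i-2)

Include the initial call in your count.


Let C(n) = total calls for f(n)
C(0) = 1, C(1) = 1
C(2) = 1 + C(1) + C(0) = 1 + 1 + 1 = 3
C(3) = 1 + C(2) + C(1) = 1 + 3 + 1 = 5
C(4) = 1 + C(3) + C(2) = 1 + 5 + 3 = 9
C(5) = 1 + C(4) + C(3) = 1 + 9 + 5 = 15
C(6) = 1 + C(5) + C(4) = 1 + 15 + 9 = 25
C(7) = 1 + C(6) + C(5) = 1 + 25 + 15 = 41
C(8) = 1 + C(7) + C(6) = 1 + 41 + 25 = 67
C(9) = 1 + C(8) + C(7) = 1 + 67 + 41 = 109
C(10) = 1 + C(9) + C(8) = 1 + 109 + 67 = 177
C(11) = 1 + C(10) + C(9) = 1 + 177 + 109 = 287
C(12) = 1 + C(11) + C(10) = 1 + 287 + 177 = 465
C(13) = 1 + C(12) + C(11) = 1 + 465 + 287 = 753

753


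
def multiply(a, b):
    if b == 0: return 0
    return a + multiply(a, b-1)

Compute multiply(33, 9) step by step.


multiply(33, 9) = 33 + multiply(33, 8)
multiply(33, 8) = 33 + multiply(33, 7)
multiply(33, 7) = 33 + multiply(33, 6)
multiply(33, 6) = 33 + multiply(33, 5)
multiply(33, 5) = 33 + multiply(33, 4)
multiply(33, 4) = 33 + multiply(33, 3)
multiply(33, 3) = 33 + multiply(33, 2)
multiply(33, 2) = 33 + multiply(33, 1)
multiply(33, 1) = 33 + multiply(33, 0)
multiply(33, 0) = 0  (base case)
Total: 33 + 33 + 33 + 33 + 33 + 33 + 33 + 33 + 33 + 0 = 297

297


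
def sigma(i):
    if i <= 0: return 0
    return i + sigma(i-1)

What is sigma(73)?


sigma(73)
= 73 + 72 + 71 + 70 + 69 + 68 + 67 + 66 + 65 + 64 + 63 + 62 + 61 + 60 + 59 + 58 + 57 + 56 + 55 + 54 + 53 + 52 + 51 + 50 + 49 + 48 + 47 + 46 + 45 + 44 + 43 + 42 + 41 + 40 + 39 + 38 + 37 + 36 + 35 + 34 + 33 + 32 + 31 + 30 + 29 + 28 + 27 + 26 + 25 + 24 + 23 + 22 + 21 + 20 + 19 + 18 + 17 + 16 + 15 + 14 + 13 + 12 + 11 + 10 + 9 + 8 + 7 + 6 + 5 + 4 + 3 + 2 + 1 + sigma(0)
= 73 + 72 + 71 + 70 + 69 + 68 + 67 + 66 + 65 + 64 + 63 + 62 + 61 + 60 + 59 + 58 + 57 + 56 + 55 + 54 + 53 + 52 + 51 + 50 + 49 + 48 + 47 + 46 + 45 + 44 + 43 + 42 + 41 + 40 + 39 + 38 + 37 + 36 + 35 + 34 + 33 + 32 + 31 + 30 + 29 + 28 + 27 + 26 + 25 + 24 + 23 + 22 + 21 + 20 + 19 + 18 + 17 + 16 + 15 + 14 + 13 + 12 + 11 + 10 + 9 + 8 + 7 + 6 + 5 + 4 + 3 + 2 + 1 + 0
= 2701

2701


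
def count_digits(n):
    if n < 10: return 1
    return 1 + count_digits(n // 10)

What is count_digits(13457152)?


count_digits(13457152) = 1 + count_digits(1345715)
count_digits(1345715) = 1 + count_digits(134571)
count_digits(134571) = 1 + count_digits(13457)
count_digits(13457) = 1 + count_digits(1345)
count_digits(1345) = 1 + count_digits(134)
count_digits(134) = 1 + count_digits(13)
count_digits(13) = 1 + count_digits(1)
count_digits(1) = 1  (base case: 1 < 10)
Unwinding: 1 + 1 + 1 + 1 + 1 + 1 + 1 + 1 = 8

8


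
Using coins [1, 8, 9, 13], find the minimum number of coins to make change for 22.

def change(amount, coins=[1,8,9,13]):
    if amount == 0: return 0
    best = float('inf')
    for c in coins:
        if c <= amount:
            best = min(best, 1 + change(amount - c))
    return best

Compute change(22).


Building up with DP:
change(0) = 0
change(1) = min(1+change(0)=1+0=1) = 1
change(2) = min(1+change(1)=1+1=2) = 2
change(3) = min(1+change(2)=1+2=3) = 3
change(4) = min(1+change(3)=1+3=4) = 4
change(5) = min(1+change(4)=1+4=5) = 5
change(6) = min(1+change(5)=1+5=6) = 6
change(7) = min(1+change(6)=1+6=7) = 7
change(8) = min(1+change(7)=1+7=8, 1+change(0)=1+0=1) = 1
change(9) = min(1+change(8)=1+1=2, 1+change(1)=1+1=2, 1+change(0)=1+0=1) = 1
change(10) = min(1+change(9)=1+1=2, 1+change(2)=1+2=3, 1+change(1)=1+1=2) = 2
change(11) = min(1+change(10)=1+2=3, 1+change(3)=1+3=4, 1+change(2)=1+2=3) = 3
change(12) = min(1+change(11)=1+3=4, 1+change(4)=1+4=5, 1+change(3)=1+3=4) = 4
change(13) = min(1+change(12)=1+4=5, 1+change(5)=1+5=6, 1+change(4)=1+4=5, 1+change(0)=1+0=1) = 1
change(14) = min(1+change(13)=1+1=2, 1+change(6)=1+6=7, 1+change(5)=1+5=6, 1+change(1)=1+1=2) = 2
change(15) = min(1+change(14)=1+2=3, 1+change(7)=1+7=8, 1+change(6)=1+6=7, 1+change(2)=1+2=3) = 3
change(16) = min(1+change(15)=1+3=4, 1+change(8)=1+1=2, 1+change(7)=1+7=8, 1+change(3)=1+3=4) = 2
change(17) = min(1+change(16)=1+2=3, 1+change(9)=1+1=2, 1+change(8)=1+1=2, 1+change(4)=1+4=5) = 2
change(18) = min(1+change(17)=1+2=3, 1+change(10)=1+2=3, 1+change(9)=1+1=2, 1+change(5)=1+5=6) = 2
change(19) = min(1+change(18)=1+2=3, 1+change(11)=1+3=4, 1+change(10)=1+2=3, 1+change(6)=1+6=7) = 3
change(20) = min(1+change(19)=1+3=4, 1+change(12)=1+4=5, 1+change(11)=1+3=4, 1+change(7)=1+7=8) = 4
change(21) = min(1+change(20)=1+4=5, 1+change(13)=1+1=2, 1+change(12)=1+4=5, 1+change(8)=1+1=2) = 2
change(22) = min(1+change(21)=1+2=3, 1+change(14)=1+2=3, 1+change(13)=1+1=2, 1+change(9)=1+1=2) = 2

2


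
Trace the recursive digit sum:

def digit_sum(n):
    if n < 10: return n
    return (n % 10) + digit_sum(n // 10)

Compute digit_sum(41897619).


digit_sum(41897619) = 9 + digit_sum(4189761)
digit_sum(4189761) = 1 + digit_sum(418976)
digit_sum(418976) = 6 + digit_sum(41897)
digit_sum(41897) = 7 + digit_sum(4189)
digit_sum(4189) = 9 + digit_sum(418)
digit_sum(418) = 8 + digit_sum(41)
digit_sum(41) = 1 + digit_sum(4)
digit_sum(4) = 4  (base case)
Total: 9 + 1 + 6 + 7 + 9 + 8 + 1 + 4 = 45

45


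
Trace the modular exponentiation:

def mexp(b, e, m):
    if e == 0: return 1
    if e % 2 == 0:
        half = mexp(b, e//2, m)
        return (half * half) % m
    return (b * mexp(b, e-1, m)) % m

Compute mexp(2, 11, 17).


mexp(2, 11, 17): e is odd, compute mexp(2, 10, 17)
  mexp(2, 10, 17): e is even, compute mexp(2, 5, 17)
    mexp(2, 5, 17): e is odd, compute mexp(2, 4, 17)
      mexp(2, 4, 17): e is even, compute mexp(2, 2, 17)
        mexp(2, 2, 17): e is even, compute mexp(2, 1, 17)
          mexp(2, 1, 17): e is odd, compute mexp(2, 0, 17)
          mexp(2, 0, 17) = 1
          (2 * 1) % 17 = 2
        half=2, (2*2) % 17 = 4
      half=4, (4*4) % 17 = 16
    (2 * 16) % 17 = 15
  half=15, (15*15) % 17 = 4
(2 * 4) % 17 = 8

8


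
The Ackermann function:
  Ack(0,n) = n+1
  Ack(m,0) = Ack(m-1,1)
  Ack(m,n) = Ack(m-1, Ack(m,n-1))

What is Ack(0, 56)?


Ack(0, 56) = 57
Result: Ack(0, 56) = 57

57


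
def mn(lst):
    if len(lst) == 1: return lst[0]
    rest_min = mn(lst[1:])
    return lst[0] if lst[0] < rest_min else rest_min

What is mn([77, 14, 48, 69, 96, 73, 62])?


mn([77, 14, 48, 69, 96, 73, 62]): compare 77 with mn([14, 48, 69, 96, 73, 62])
mn([14, 48, 69, 96, 73, 62]): compare 14 with mn([48, 69, 96, 73, 62])
mn([48, 69, 96, 73, 62]): compare 48 with mn([69, 96, 73, 62])
mn([69, 96, 73, 62]): compare 69 with mn([96, 73, 62])
mn([96, 73, 62]): compare 96 with mn([73, 62])
mn([73, 62]): compare 73 with mn([62])
mn([62]) = 62  (base case)
Compare 73 with 62 -> 62
Compare 96 with 62 -> 62
Compare 69 with 62 -> 62
Compare 48 with 62 -> 48
Compare 14 with 48 -> 14
Compare 77 with 14 -> 14

14


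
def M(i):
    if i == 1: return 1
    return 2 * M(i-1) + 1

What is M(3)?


M(3) = 2 * M(2) + 1
M(2) = 2 * M(1) + 1
M(1) = 1  (base case)
M(2) = 2 * 1 + 1 = 3
M(3) = 2 * 3 + 1 = 7

7


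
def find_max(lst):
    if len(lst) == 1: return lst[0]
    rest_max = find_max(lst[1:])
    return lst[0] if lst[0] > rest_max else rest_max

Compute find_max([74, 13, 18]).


find_max([74, 13, 18]): compare 74 with find_max([13, 18])
find_max([13, 18]): compare 13 with find_max([18])
find_max([18]) = 18  (base case)
Compare 13 with 18 -> 18
Compare 74 with 18 -> 74

74


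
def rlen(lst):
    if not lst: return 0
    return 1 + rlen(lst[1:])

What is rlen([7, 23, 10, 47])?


rlen([7, 23, 10, 47]) = 1 + rlen([23, 10, 47])
rlen([23, 10, 47]) = 1 + rlen([10, 47])
rlen([10, 47]) = 1 + rlen([47])
rlen([47]) = 1 + rlen([])
rlen([]) = 0  (base case)
Unwinding: 1 + 1 + 1 + 1 + 0 = 4

4


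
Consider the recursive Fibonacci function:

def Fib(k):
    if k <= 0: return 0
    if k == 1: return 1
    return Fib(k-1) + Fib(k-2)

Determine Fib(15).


Computing Fib(15) bottom-up:
Fib(0) = 0
Fib(1) = 1
Fib(2) = Fib(1) + Fib(0) = 1 + 0 = 1
Fib(3) = Fib(2) + Fib(1) = 1 + 1 = 2
Fib(4) = Fib(3) + Fib(2) = 2 + 1 = 3
Fib(5) = Fib(4) + Fib(3) = 3 + 2 = 5
Fib(6) = Fib(5) + Fib(4) = 5 + 3 = 8
Fib(7) = Fib(6) + Fib(5) = 8 + 5 = 13
Fib(8) = Fib(7) + Fib(6) = 13 + 8 = 21
Fib(9) = Fib(8) + Fib(7) = 21 + 13 = 34
Fib(10) = Fib(9) + Fib(8) = 34 + 21 = 55
Fib(11) = Fib(10) + Fib(9) = 55 + 34 = 89
Fib(12) = Fib(11) + Fib(10) = 89 + 55 = 144
Fib(13) = Fib(12) + Fib(11) = 144 + 89 = 233
Fib(14) = Fib(13) + Fib(12) = 233 + 144 = 377
Fib(15) = Fib(14) + Fib(13) = 377 + 233 = 610

610


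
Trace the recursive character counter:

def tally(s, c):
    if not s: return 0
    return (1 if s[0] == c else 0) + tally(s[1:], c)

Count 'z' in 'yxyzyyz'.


s[0]='y' != 'z' -> 0
s[0]='x' != 'z' -> 0
s[0]='y' != 'z' -> 0
s[0]='z' == 'z' -> 1
s[0]='y' != 'z' -> 0
s[0]='y' != 'z' -> 0
s[0]='z' == 'z' -> 1
Sum: 0 + 0 + 0 + 1 + 0 + 0 + 1 = 2

2


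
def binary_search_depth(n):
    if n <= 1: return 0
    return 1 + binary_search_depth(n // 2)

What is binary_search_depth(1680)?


1680 / 2 = 840
840 / 2 = 420
420 / 2 = 210
210 / 2 = 105
105 / 2 = 52
52 / 2 = 26
26 / 2 = 13
13 / 2 = 6
6 / 2 = 3
3 / 2 = 1
Reached 1 after 10 halvings

10


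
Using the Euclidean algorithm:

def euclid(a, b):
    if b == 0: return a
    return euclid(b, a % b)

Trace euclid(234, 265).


euclid(234, 265) = euclid(265, 234)
euclid(265, 234) = euclid(234, 31)
euclid(234, 31) = euclid(31, 17)
euclid(31, 17) = euclid(17, 14)
euclid(17, 14) = euclid(14, 3)
euclid(14, 3) = euclid(3, 2)
euclid(3, 2) = euclid(2, 1)
euclid(2, 1) = euclid(1, 0)
euclid(1, 0) = 1  (base case)

1


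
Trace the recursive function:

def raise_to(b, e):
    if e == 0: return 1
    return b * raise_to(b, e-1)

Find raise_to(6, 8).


raise_to(6, 8)
= 6 * raise_to(6, 7)
= 6 * 6 * raise_to(6, 6)
= 6 * 6 * 6 * raise_to(6, 5)
= 6 * 6 * 6 * 6 * raise_to(6, 4)
= 6 * 6 * 6 * 6 * 6 * raise_to(6, 3)
= 6 * 6 * 6 * 6 * 6 * 6 * raise_to(6, 2)
= 6 * 6 * 6 * 6 * 6 * 6 * 6 * raise_to(6, 1)
= 6 * 6 * 6 * 6 * 6 * 6 * 6 * 6 * raise_to(6, 0)
= 6 * 6 * 6 * 6 * 6 * 6 * 6 * 6 * 1
= 1679616

1679616


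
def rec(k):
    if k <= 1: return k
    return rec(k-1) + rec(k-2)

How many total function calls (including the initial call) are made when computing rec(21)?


Let C(n) = total calls for rec(n)
C(0) = 1, C(1) = 1
C(2) = 1 + C(1) + C(0) = 1 + 1 + 1 = 3
C(3) = 1 + C(2) + C(1) = 1 + 3 + 1 = 5
C(4) = 1 + C(3) + C(2) = 1 + 5 + 3 = 9
C(5) = 1 + C(4) + C(3) = 1 + 9 + 5 = 15
C(6) = 1 + C(5) + C(4) = 1 + 15 + 9 = 25
C(7) = 1 + C(6) + C(5) = 1 + 25 + 15 = 41
C(8) = 1 + C(7) + C(6) = 1 + 41 + 25 = 67
C(9) = 1 + C(8) + C(7) = 1 + 67 + 41 = 109
C(10) = 1 + C(9) + C(8) = 1 + 109 + 67 = 177
C(11) = 1 + C(10) + C(9) = 1 + 177 + 109 = 287
C(12) = 1 + C(11) + C(10) = 1 + 287 + 177 = 465
C(13) = 1 + C(12) + C(11) = 1 + 465 + 287 = 753
C(14) = 1 + C(13) + C(12) = 1 + 753 + 465 = 1219
C(15) = 1 + C(14) + C(13) = 1 + 1219 + 753 = 1973
C(16) = 1 + C(15) + C(14) = 1 + 1973 + 1219 = 3193
C(17) = 1 + C(16) + C(15) = 1 + 3193 + 1973 = 5167
C(18) = 1 + C(17) + C(16) = 1 + 5167 + 3193 = 8361
C(19) = 1 + C(18) + C(17) = 1 + 8361 + 5167 = 13529
C(20) = 1 + C(19) + C(18) = 1 + 13529 + 8361 = 21891
C(21) = 1 + C(20) + C(19) = 1 + 21891 + 13529 = 35421

35421


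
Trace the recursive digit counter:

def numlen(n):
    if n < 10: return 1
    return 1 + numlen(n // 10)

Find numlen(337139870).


numlen(337139870) = 1 + numlen(33713987)
numlen(33713987) = 1 + numlen(3371398)
numlen(3371398) = 1 + numlen(337139)
numlen(337139) = 1 + numlen(33713)
numlen(33713) = 1 + numlen(3371)
numlen(3371) = 1 + numlen(337)
numlen(337) = 1 + numlen(33)
numlen(33) = 1 + numlen(3)
numlen(3) = 1  (base case: 3 < 10)
Unwinding: 1 + 1 + 1 + 1 + 1 + 1 + 1 + 1 + 1 = 9

9


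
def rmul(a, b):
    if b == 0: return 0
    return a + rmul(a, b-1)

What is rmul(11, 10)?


rmul(11, 10) = 11 + rmul(11, 9)
rmul(11, 9) = 11 + rmul(11, 8)
rmul(11, 8) = 11 + rmul(11, 7)
rmul(11, 7) = 11 + rmul(11, 6)
rmul(11, 6) = 11 + rmul(11, 5)
rmul(11, 5) = 11 + rmul(11, 4)
rmul(11, 4) = 11 + rmul(11, 3)
rmul(11, 3) = 11 + rmul(11, 2)
rmul(11, 2) = 11 + rmul(11, 1)
rmul(11, 1) = 11 + rmul(11, 0)
rmul(11, 0) = 0  (base case)
Total: 11 + 11 + 11 + 11 + 11 + 11 + 11 + 11 + 11 + 11 + 0 = 110

110


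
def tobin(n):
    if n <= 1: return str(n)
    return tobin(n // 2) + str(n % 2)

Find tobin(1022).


tobin(1022) = tobin(511) + '0'
tobin(511) = tobin(255) + '1'
tobin(255) = tobin(127) + '1'
tobin(127) = tobin(63) + '1'
tobin(63) = tobin(31) + '1'
tobin(31) = tobin(15) + '1'
tobin(15) = tobin(7) + '1'
tobin(7) = tobin(3) + '1'
tobin(3) = tobin(1) + '1'
tobin(1) = '1'  (base case)
Concatenating: '1' + '1' + '1' + '1' + '1' + '1' + '1' + '1' + '1' + '0' = '1111111110'

1111111110


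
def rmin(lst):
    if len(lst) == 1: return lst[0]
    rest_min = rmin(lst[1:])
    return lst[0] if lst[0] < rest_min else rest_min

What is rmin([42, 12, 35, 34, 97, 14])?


rmin([42, 12, 35, 34, 97, 14]): compare 42 with rmin([12, 35, 34, 97, 14])
rmin([12, 35, 34, 97, 14]): compare 12 with rmin([35, 34, 97, 14])
rmin([35, 34, 97, 14]): compare 35 with rmin([34, 97, 14])
rmin([34, 97, 14]): compare 34 with rmin([97, 14])
rmin([97, 14]): compare 97 with rmin([14])
rmin([14]) = 14  (base case)
Compare 97 with 14 -> 14
Compare 34 with 14 -> 14
Compare 35 with 14 -> 14
Compare 12 with 14 -> 12
Compare 42 with 12 -> 12

12


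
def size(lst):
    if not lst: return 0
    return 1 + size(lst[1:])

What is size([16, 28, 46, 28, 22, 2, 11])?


size([16, 28, 46, 28, 22, 2, 11]) = 1 + size([28, 46, 28, 22, 2, 11])
size([28, 46, 28, 22, 2, 11]) = 1 + size([46, 28, 22, 2, 11])
size([46, 28, 22, 2, 11]) = 1 + size([28, 22, 2, 11])
size([28, 22, 2, 11]) = 1 + size([22, 2, 11])
size([22, 2, 11]) = 1 + size([2, 11])
size([2, 11]) = 1 + size([11])
size([11]) = 1 + size([])
size([]) = 0  (base case)
Unwinding: 1 + 1 + 1 + 1 + 1 + 1 + 1 + 0 = 7

7


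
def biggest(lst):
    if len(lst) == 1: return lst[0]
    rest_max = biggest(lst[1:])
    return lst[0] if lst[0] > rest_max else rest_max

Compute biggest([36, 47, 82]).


biggest([36, 47, 82]): compare 36 with biggest([47, 82])
biggest([47, 82]): compare 47 with biggest([82])
biggest([82]) = 82  (base case)
Compare 47 with 82 -> 82
Compare 36 with 82 -> 82

82


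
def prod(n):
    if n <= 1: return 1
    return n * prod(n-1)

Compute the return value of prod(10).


prod(10)
= 10 * prod(9)
= 10 * 9 * prod(8)
= 10 * 9 * 8 * prod(7)
= 10 * 9 * 8 * 7 * prod(6)
= 10 * 9 * 8 * 7 * 6 * prod(5)
= 10 * 9 * 8 * 7 * 6 * 5 * prod(4)
= 10 * 9 * 8 * 7 * 6 * 5 * 4 * prod(3)
= 10 * 9 * 8 * 7 * 6 * 5 * 4 * 3 * prod(2)
= 10 * 9 * 8 * 7 * 6 * 5 * 4 * 3 * 2 * prod(1)
= 10 * 9 * 8 * 7 * 6 * 5 * 4 * 3 * 2 * 1
= 3628800

3628800


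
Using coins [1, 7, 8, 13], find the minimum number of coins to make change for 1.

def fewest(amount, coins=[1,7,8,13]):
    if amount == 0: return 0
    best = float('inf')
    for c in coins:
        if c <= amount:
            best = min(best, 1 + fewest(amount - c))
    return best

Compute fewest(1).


Building up with DP:
fewest(0) = 0
fewest(1) = min(1+fewest(0)=1+0=1) = 1

1


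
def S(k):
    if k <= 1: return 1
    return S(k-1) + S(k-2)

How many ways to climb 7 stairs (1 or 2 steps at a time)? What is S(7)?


Building up from base cases:
S(0) = 1
S(1) = 1
S(2) = S(1) + S(0) = 1 + 1 = 2
S(3) = S(2) + S(1) = 2 + 1 = 3
S(4) = S(3) + S(2) = 3 + 2 = 5
S(5) = S(4) + S(3) = 5 + 3 = 8
S(6) = S(5) + S(4) = 8 + 5 = 13
S(7) = S(6) + S(5) = 13 + 8 = 21

21


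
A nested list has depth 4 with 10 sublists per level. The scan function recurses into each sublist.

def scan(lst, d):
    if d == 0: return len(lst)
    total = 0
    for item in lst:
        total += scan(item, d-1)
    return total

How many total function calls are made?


At depth 0 (root): 1 call
At depth 1: each of 1 parents calls scan on 10 children = 10 calls
At depth 2: each of 10 parents calls scan on 10 children = 100 calls
At depth 3: each of 100 parents calls scan on 10 children = 1000 calls
At depth 4: each of 1000 parents calls scan on 10 children = 10000 calls
Total: 1 + 10 + 100 + 1000 + 10000 = 11111

11111


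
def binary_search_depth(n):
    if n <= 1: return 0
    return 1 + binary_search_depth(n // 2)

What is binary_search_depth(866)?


866 / 2 = 433
433 / 2 = 216
216 / 2 = 108
108 / 2 = 54
54 / 2 = 27
27 / 2 = 13
13 / 2 = 6
6 / 2 = 3
3 / 2 = 1
Reached 1 after 9 halvings

9


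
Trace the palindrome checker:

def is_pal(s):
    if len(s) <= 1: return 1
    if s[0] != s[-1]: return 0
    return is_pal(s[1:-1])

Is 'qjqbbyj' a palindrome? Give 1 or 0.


is_pal('qjqbbyj'): s[0]='q' != s[-1]='j' -> return 0
Result: 0 (not a palindrome)

0


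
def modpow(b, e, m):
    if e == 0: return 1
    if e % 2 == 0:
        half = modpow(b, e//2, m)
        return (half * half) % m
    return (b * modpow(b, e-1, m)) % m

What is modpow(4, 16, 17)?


modpow(4, 16, 17): e is even, compute modpow(4, 8, 17)
  modpow(4, 8, 17): e is even, compute modpow(4, 4, 17)
    modpow(4, 4, 17): e is even, compute modpow(4, 2, 17)
      modpow(4, 2, 17): e is even, compute modpow(4, 1, 17)
        modpow(4, 1, 17): e is odd, compute modpow(4, 0, 17)
          modpow(4, 0, 17) = 1
        (4 * 1) % 17 = 4
      half=4, (4*4) % 17 = 16
    half=16, (16*16) % 17 = 1
  half=1, (1*1) % 17 = 1
half=1, (1*1) % 17 = 1

1


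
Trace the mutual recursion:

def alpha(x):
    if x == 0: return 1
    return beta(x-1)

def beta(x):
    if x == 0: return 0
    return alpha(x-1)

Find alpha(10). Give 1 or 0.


alpha(10) = beta(9)
beta(9) = alpha(8)
alpha(8) = beta(7)
beta(7) = alpha(6)
alpha(6) = beta(5)
beta(5) = alpha(4)
alpha(4) = beta(3)
beta(3) = alpha(2)
alpha(2) = beta(1)
beta(1) = alpha(0)
alpha(0) = 1  (base case)
Result: 1

1


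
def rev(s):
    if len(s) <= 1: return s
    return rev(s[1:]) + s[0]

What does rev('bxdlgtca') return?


rev('bxdlgtca') = rev('xdlgtca') + 'b'
rev('xdlgtca') = rev('dlgtca') + 'x'
rev('dlgtca') = rev('lgtca') + 'd'
rev('lgtca') = rev('gtca') + 'l'
rev('gtca') = rev('tca') + 'g'
rev('tca') = rev('ca') + 't'
rev('ca') = rev('a') + 'c'
rev('a') = 'a'  (base case)
Concatenating: 'a' + 'c' + 't' + 'g' + 'l' + 'd' + 'x' + 'b' = 'actgldxb'

actgldxb


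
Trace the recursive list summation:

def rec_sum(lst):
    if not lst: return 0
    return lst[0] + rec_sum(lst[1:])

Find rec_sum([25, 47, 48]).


rec_sum([25, 47, 48]) = 25 + rec_sum([47, 48])
rec_sum([47, 48]) = 47 + rec_sum([48])
rec_sum([48]) = 48 + rec_sum([])
rec_sum([]) = 0  (base case)
Total: 25 + 47 + 48 + 0 = 120

120


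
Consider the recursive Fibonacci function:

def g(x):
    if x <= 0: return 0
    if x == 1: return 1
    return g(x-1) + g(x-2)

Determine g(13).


Computing g(13) bottom-up:
g(0) = 0
g(1) = 1
g(2) = g(1) + g(0) = 1 + 0 = 1
g(3) = g(2) + g(1) = 1 + 1 = 2
g(4) = g(3) + g(2) = 2 + 1 = 3
g(5) = g(4) + g(3) = 3 + 2 = 5
g(6) = g(5) + g(4) = 5 + 3 = 8
g(7) = g(6) + g(5) = 8 + 5 = 13
g(8) = g(7) + g(6) = 13 + 8 = 21
g(9) = g(8) + g(7) = 21 + 13 = 34
g(10) = g(9) + g(8) = 34 + 21 = 55
g(11) = g(10) + g(9) = 55 + 34 = 89
g(12) = g(11) + g(10) = 89 + 55 = 144
g(13) = g(12) + g(11) = 144 + 89 = 233

233


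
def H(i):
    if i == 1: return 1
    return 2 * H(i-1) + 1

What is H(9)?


H(9) = 2 * H(8) + 1
H(8) = 2 * H(7) + 1
H(7) = 2 * H(6) + 1
H(6) = 2 * H(5) + 1
H(5) = 2 * H(4) + 1
H(4) = 2 * H(3) + 1
H(3) = 2 * H(2) + 1
H(2) = 2 * H(1) + 1
H(1) = 1  (base case)
H(2) = 2 * 1 + 1 = 3
H(3) = 2 * 3 + 1 = 7
H(4) = 2 * 7 + 1 = 15
H(5) = 2 * 15 + 1 = 31
H(6) = 2 * 31 + 1 = 63
H(7) = 2 * 63 + 1 = 127
H(8) = 2 * 127 + 1 = 255
H(9) = 2 * 255 + 1 = 511

511


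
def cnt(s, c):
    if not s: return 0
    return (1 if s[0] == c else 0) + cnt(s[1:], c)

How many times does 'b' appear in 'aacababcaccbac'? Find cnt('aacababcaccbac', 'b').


s[0]='a' != 'b' -> 0
s[0]='a' != 'b' -> 0
s[0]='c' != 'b' -> 0
s[0]='a' != 'b' -> 0
s[0]='b' == 'b' -> 1
s[0]='a' != 'b' -> 0
s[0]='b' == 'b' -> 1
s[0]='c' != 'b' -> 0
s[0]='a' != 'b' -> 0
s[0]='c' != 'b' -> 0
s[0]='c' != 'b' -> 0
s[0]='b' == 'b' -> 1
s[0]='a' != 'b' -> 0
s[0]='c' != 'b' -> 0
Sum: 0 + 0 + 0 + 0 + 1 + 0 + 1 + 0 + 0 + 0 + 0 + 1 + 0 + 0 = 3

3


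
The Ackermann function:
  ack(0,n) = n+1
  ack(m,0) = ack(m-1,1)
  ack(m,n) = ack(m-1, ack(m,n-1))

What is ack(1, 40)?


ack(1, 40) = ack(0, ack(1, 39))
  ack(1, 39) = ack(0, ack(1, 38))
    ack(1, 38) = ack(0, ack(1, 37))
      ack(1, 37) = ack(0, ack(1, 36))
        ack(1, 36) = ack(0, ack(1, 35))
          ack(1, 35) = ack(0, ack(1, 34))
          ack(1, 34) = ack(0, ack(1, 33))
          ack(1, 33) = ack(0, ack(1, 32))
          ack(1, 32) = ack(0, ack(1, 31))
          ack(1, 31) = ack(0, ack(1, 30))
          ack(1, 30) = ack(0, ack(1, 29))
          ack(1, 29) = ack(0, ack(1, 28))
          ack(1, 28) = ack(0, ack(1, 27))
          ack(1, 27) = ack(0, ack(1, 26))
          ack(1, 26) = ack(0, ack(1, 25))
          ack(1, 25) = ack(0, ack(1, 24))
          ack(1, 24) = ack(0, ack(1, 23))
          ack(1, 23) = ack(0, ack(1, 22))
          ack(1, 22) = ack(0, ack(1, 21))
          ack(1, 21) = ack(0, ack(1, 20))
          ack(1, 20) = ack(0, ack(1, 19))
          ack(1, 19) = ack(0, ack(1, 18))
          ack(1, 18) = ack(0, ack(1, 17))
          ack(1, 17) = ack(0, ack(1, 16))
          ack(1, 16) = ack(0, ack(1, 15))
... (trace truncated)
Result: ack(1, 40) = 42

42


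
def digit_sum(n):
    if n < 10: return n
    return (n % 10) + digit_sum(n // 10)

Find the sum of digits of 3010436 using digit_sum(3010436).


digit_sum(3010436) = 6 + digit_sum(301043)
digit_sum(301043) = 3 + digit_sum(30104)
digit_sum(30104) = 4 + digit_sum(3010)
digit_sum(3010) = 0 + digit_sum(301)
digit_sum(301) = 1 + digit_sum(30)
digit_sum(30) = 0 + digit_sum(3)
digit_sum(3) = 3  (base case)
Total: 6 + 3 + 4 + 0 + 1 + 0 + 3 = 17

17


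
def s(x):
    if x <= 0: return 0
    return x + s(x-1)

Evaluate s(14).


s(14)
= 14 + 13 + 12 + 11 + 10 + 9 + 8 + 7 + 6 + 5 + 4 + 3 + 2 + 1 + s(0)
= 14 + 13 + 12 + 11 + 10 + 9 + 8 + 7 + 6 + 5 + 4 + 3 + 2 + 1 + 0
= 105

105


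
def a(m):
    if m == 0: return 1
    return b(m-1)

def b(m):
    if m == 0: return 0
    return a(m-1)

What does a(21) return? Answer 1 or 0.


a(21) = b(20)
b(20) = a(19)
a(19) = b(18)
b(18) = a(17)
a(17) = b(16)
b(16) = a(15)
a(15) = b(14)
b(14) = a(13)
a(13) = b(12)
b(12) = a(11)
a(11) = b(10)
b(10) = a(9)
a(9) = b(8)
b(8) = a(7)
a(7) = b(6)
b(6) = a(5)
a(5) = b(4)
b(4) = a(3)
a(3) = b(2)
b(2) = a(1)
a(1) = b(0)
b(0) = 0  (base case)
Result: 0

0


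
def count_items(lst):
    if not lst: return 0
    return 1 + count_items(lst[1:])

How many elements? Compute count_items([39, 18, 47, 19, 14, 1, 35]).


count_items([39, 18, 47, 19, 14, 1, 35]) = 1 + count_items([18, 47, 19, 14, 1, 35])
count_items([18, 47, 19, 14, 1, 35]) = 1 + count_items([47, 19, 14, 1, 35])
count_items([47, 19, 14, 1, 35]) = 1 + count_items([19, 14, 1, 35])
count_items([19, 14, 1, 35]) = 1 + count_items([14, 1, 35])
count_items([14, 1, 35]) = 1 + count_items([1, 35])
count_items([1, 35]) = 1 + count_items([35])
count_items([35]) = 1 + count_items([])
count_items([]) = 0  (base case)
Unwinding: 1 + 1 + 1 + 1 + 1 + 1 + 1 + 0 = 7

7


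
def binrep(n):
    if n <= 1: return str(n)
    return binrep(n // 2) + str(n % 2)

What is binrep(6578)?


binrep(6578) = binrep(3289) + '0'
binrep(3289) = binrep(1644) + '1'
binrep(1644) = binrep(822) + '0'
binrep(822) = binrep(411) + '0'
binrep(411) = binrep(205) + '1'
binrep(205) = binrep(102) + '1'
binrep(102) = binrep(51) + '0'
binrep(51) = binrep(25) + '1'
binrep(25) = binrep(12) + '1'
binrep(12) = binrep(6) + '0'
binrep(6) = binrep(3) + '0'
binrep(3) = binrep(1) + '1'
binrep(1) = '1'  (base case)
Concatenating: '1' + '1' + '0' + '0' + '1' + '1' + '0' + '1' + '1' + '0' + '0' + '1' + '0' = '1100110110010'

1100110110010


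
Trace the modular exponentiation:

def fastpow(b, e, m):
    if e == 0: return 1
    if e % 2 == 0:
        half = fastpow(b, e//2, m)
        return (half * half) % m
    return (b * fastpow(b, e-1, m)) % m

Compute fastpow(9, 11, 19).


fastpow(9, 11, 19): e is odd, compute fastpow(9, 10, 19)
  fastpow(9, 10, 19): e is even, compute fastpow(9, 5, 19)
    fastpow(9, 5, 19): e is odd, compute fastpow(9, 4, 19)
      fastpow(9, 4, 19): e is even, compute fastpow(9, 2, 19)
        fastpow(9, 2, 19): e is even, compute fastpow(9, 1, 19)
          fastpow(9, 1, 19): e is odd, compute fastpow(9, 0, 19)
          fastpow(9, 0, 19) = 1
          (9 * 1) % 19 = 9
        half=9, (9*9) % 19 = 5
      half=5, (5*5) % 19 = 6
    (9 * 6) % 19 = 16
  half=16, (16*16) % 19 = 9
(9 * 9) % 19 = 5

5


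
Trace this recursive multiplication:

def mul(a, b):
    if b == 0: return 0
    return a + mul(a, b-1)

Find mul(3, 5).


mul(3, 5) = 3 + mul(3, 4)
mul(3, 4) = 3 + mul(3, 3)
mul(3, 3) = 3 + mul(3, 2)
mul(3, 2) = 3 + mul(3, 1)
mul(3, 1) = 3 + mul(3, 0)
mul(3, 0) = 0  (base case)
Total: 3 + 3 + 3 + 3 + 3 + 0 = 15

15


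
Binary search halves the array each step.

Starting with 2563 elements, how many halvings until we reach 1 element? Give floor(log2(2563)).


2563 / 2 = 1281
1281 / 2 = 640
640 / 2 = 320
320 / 2 = 160
160 / 2 = 80
80 / 2 = 40
40 / 2 = 20
20 / 2 = 10
10 / 2 = 5
5 / 2 = 2
2 / 2 = 1
Reached 1 after 11 halvings

11


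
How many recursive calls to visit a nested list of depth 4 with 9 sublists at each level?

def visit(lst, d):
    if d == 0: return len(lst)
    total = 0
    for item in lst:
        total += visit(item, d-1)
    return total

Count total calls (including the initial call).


At depth 0 (root): 1 call
At depth 1: each of 1 parents calls visit on 9 children = 9 calls
At depth 2: each of 9 parents calls visit on 9 children = 81 calls
At depth 3: each of 81 parents calls visit on 9 children = 729 calls
At depth 4: each of 729 parents calls visit on 9 children = 6561 calls
Total: 1 + 9 + 81 + 729 + 6561 = 7381

7381


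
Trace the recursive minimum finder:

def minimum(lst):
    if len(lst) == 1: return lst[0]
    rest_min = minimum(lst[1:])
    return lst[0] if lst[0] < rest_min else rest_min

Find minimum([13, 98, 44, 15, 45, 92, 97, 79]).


minimum([13, 98, 44, 15, 45, 92, 97, 79]): compare 13 with minimum([98, 44, 15, 45, 92, 97, 79])
minimum([98, 44, 15, 45, 92, 97, 79]): compare 98 with minimum([44, 15, 45, 92, 97, 79])
minimum([44, 15, 45, 92, 97, 79]): compare 44 with minimum([15, 45, 92, 97, 79])
minimum([15, 45, 92, 97, 79]): compare 15 with minimum([45, 92, 97, 79])
minimum([45, 92, 97, 79]): compare 45 with minimum([92, 97, 79])
minimum([92, 97, 79]): compare 92 with minimum([97, 79])
minimum([97, 79]): compare 97 with minimum([79])
minimum([79]) = 79  (base case)
Compare 97 with 79 -> 79
Compare 92 with 79 -> 79
Compare 45 with 79 -> 45
Compare 15 with 45 -> 15
Compare 44 with 15 -> 15
Compare 98 with 15 -> 15
Compare 13 with 15 -> 13

13


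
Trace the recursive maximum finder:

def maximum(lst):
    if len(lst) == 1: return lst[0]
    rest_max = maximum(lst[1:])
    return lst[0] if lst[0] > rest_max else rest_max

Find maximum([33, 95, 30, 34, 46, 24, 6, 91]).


maximum([33, 95, 30, 34, 46, 24, 6, 91]): compare 33 with maximum([95, 30, 34, 46, 24, 6, 91])
maximum([95, 30, 34, 46, 24, 6, 91]): compare 95 with maximum([30, 34, 46, 24, 6, 91])
maximum([30, 34, 46, 24, 6, 91]): compare 30 with maximum([34, 46, 24, 6, 91])
maximum([34, 46, 24, 6, 91]): compare 34 with maximum([46, 24, 6, 91])
maximum([46, 24, 6, 91]): compare 46 with maximum([24, 6, 91])
maximum([24, 6, 91]): compare 24 with maximum([6, 91])
maximum([6, 91]): compare 6 with maximum([91])
maximum([91]) = 91  (base case)
Compare 6 with 91 -> 91
Compare 24 with 91 -> 91
Compare 46 with 91 -> 91
Compare 34 with 91 -> 91
Compare 30 with 91 -> 91
Compare 95 with 91 -> 95
Compare 33 with 95 -> 95

95


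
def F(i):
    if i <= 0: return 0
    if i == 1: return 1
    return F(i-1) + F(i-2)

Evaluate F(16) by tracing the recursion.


Computing F(16) bottom-up:
F(0) = 0
F(1) = 1
F(2) = F(1) + F(0) = 1 + 0 = 1
F(3) = F(2) + F(1) = 1 + 1 = 2
F(4) = F(3) + F(2) = 2 + 1 = 3
F(5) = F(4) + F(3) = 3 + 2 = 5
F(6) = F(5) + F(4) = 5 + 3 = 8
F(7) = F(6) + F(5) = 8 + 5 = 13
F(8) = F(7) + F(6) = 13 + 8 = 21
F(9) = F(8) + F(7) = 21 + 13 = 34
F(10) = F(9) + F(8) = 34 + 21 = 55
F(11) = F(10) + F(9) = 55 + 34 = 89
F(12) = F(11) + F(10) = 89 + 55 = 144
F(13) = F(12) + F(11) = 144 + 89 = 233
F(14) = F(13) + F(12) = 233 + 144 = 377
F(15) = F(14) + F(13) = 377 + 233 = 610
F(16) = F(15) + F(14) = 610 + 377 = 987

987


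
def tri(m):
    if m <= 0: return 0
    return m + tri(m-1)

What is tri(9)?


tri(9)
= 9 + 8 + 7 + 6 + 5 + 4 + 3 + 2 + 1 + tri(0)
= 9 + 8 + 7 + 6 + 5 + 4 + 3 + 2 + 1 + 0
= 45

45


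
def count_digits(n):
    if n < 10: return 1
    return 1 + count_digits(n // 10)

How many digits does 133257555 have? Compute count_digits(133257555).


count_digits(133257555) = 1 + count_digits(13325755)
count_digits(13325755) = 1 + count_digits(1332575)
count_digits(1332575) = 1 + count_digits(133257)
count_digits(133257) = 1 + count_digits(13325)
count_digits(13325) = 1 + count_digits(1332)
count_digits(1332) = 1 + count_digits(133)
count_digits(133) = 1 + count_digits(13)
count_digits(13) = 1 + count_digits(1)
count_digits(1) = 1  (base case: 1 < 10)
Unwinding: 1 + 1 + 1 + 1 + 1 + 1 + 1 + 1 + 1 = 9

9


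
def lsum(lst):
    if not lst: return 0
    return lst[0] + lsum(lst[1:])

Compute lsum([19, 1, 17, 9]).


lsum([19, 1, 17, 9]) = 19 + lsum([1, 17, 9])
lsum([1, 17, 9]) = 1 + lsum([17, 9])
lsum([17, 9]) = 17 + lsum([9])
lsum([9]) = 9 + lsum([])
lsum([]) = 0  (base case)
Total: 19 + 1 + 17 + 9 + 0 = 46

46


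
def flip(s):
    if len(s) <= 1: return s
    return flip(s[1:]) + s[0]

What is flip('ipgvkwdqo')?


flip('ipgvkwdqo') = flip('pgvkwdqo') + 'i'
flip('pgvkwdqo') = flip('gvkwdqo') + 'p'
flip('gvkwdqo') = flip('vkwdqo') + 'g'
flip('vkwdqo') = flip('kwdqo') + 'v'
flip('kwdqo') = flip('wdqo') + 'k'
flip('wdqo') = flip('dqo') + 'w'
flip('dqo') = flip('qo') + 'd'
flip('qo') = flip('o') + 'q'
flip('o') = 'o'  (base case)
Concatenating: 'o' + 'q' + 'd' + 'w' + 'k' + 'v' + 'g' + 'p' + 'i' = 'oqdwkvgpi'

oqdwkvgpi


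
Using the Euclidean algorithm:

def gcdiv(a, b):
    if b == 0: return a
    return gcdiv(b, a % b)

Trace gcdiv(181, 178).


gcdiv(181, 178) = gcdiv(178, 3)
gcdiv(178, 3) = gcdiv(3, 1)
gcdiv(3, 1) = gcdiv(1, 0)
gcdiv(1, 0) = 1  (base case)

1


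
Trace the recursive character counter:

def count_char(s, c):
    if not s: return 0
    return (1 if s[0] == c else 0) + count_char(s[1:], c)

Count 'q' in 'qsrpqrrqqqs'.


s[0]='q' == 'q' -> 1
s[0]='s' != 'q' -> 0
s[0]='r' != 'q' -> 0
s[0]='p' != 'q' -> 0
s[0]='q' == 'q' -> 1
s[0]='r' != 'q' -> 0
s[0]='r' != 'q' -> 0
s[0]='q' == 'q' -> 1
s[0]='q' == 'q' -> 1
s[0]='q' == 'q' -> 1
s[0]='s' != 'q' -> 0
Sum: 1 + 0 + 0 + 0 + 1 + 0 + 0 + 1 + 1 + 1 + 0 = 5

5


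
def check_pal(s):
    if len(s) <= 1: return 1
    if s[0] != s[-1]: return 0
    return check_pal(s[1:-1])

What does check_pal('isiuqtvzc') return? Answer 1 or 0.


check_pal('isiuqtvzc'): s[0]='i' != s[-1]='c' -> return 0
Result: 0 (not a palindrome)

0


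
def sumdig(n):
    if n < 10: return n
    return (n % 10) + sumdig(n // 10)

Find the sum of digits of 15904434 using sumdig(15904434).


sumdig(15904434) = 4 + sumdig(1590443)
sumdig(1590443) = 3 + sumdig(159044)
sumdig(159044) = 4 + sumdig(15904)
sumdig(15904) = 4 + sumdig(1590)
sumdig(1590) = 0 + sumdig(159)
sumdig(159) = 9 + sumdig(15)
sumdig(15) = 5 + sumdig(1)
sumdig(1) = 1  (base case)
Total: 4 + 3 + 4 + 4 + 0 + 9 + 5 + 1 = 30

30


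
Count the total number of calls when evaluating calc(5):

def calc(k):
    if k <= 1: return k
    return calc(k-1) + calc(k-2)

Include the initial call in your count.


Let C(n) = total calls for calc(n)
C(0) = 1, C(1) = 1
C(2) = 1 + C(1) + C(0) = 1 + 1 + 1 = 3
C(3) = 1 + C(2) + C(1) = 1 + 3 + 1 = 5
C(4) = 1 + C(3) + C(2) = 1 + 5 + 3 = 9
C(5) = 1 + C(4) + C(3) = 1 + 9 + 5 = 15

15


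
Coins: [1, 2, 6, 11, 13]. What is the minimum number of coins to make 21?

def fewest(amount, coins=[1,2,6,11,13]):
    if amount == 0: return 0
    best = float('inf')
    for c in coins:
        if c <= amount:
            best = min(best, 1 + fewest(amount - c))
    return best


Building up with DP:
fewest(0) = 0
fewest(1) = min(1+fewest(0)=1+0=1) = 1
fewest(2) = min(1+fewest(1)=1+1=2, 1+fewest(0)=1+0=1) = 1
fewest(3) = min(1+fewest(2)=1+1=2, 1+fewest(1)=1+1=2) = 2
fewest(4) = min(1+fewest(3)=1+2=3, 1+fewest(2)=1+1=2) = 2
fewest(5) = min(1+fewest(4)=1+2=3, 1+fewest(3)=1+2=3) = 3
fewest(6) = min(1+fewest(5)=1+3=4, 1+fewest(4)=1+2=3, 1+fewest(0)=1+0=1) = 1
fewest(7) = min(1+fewest(6)=1+1=2, 1+fewest(5)=1+3=4, 1+fewest(1)=1+1=2) = 2
fewest(8) = min(1+fewest(7)=1+2=3, 1+fewest(6)=1+1=2, 1+fewest(2)=1+1=2) = 2
fewest(9) = min(1+fewest(8)=1+2=3, 1+fewest(7)=1+2=3, 1+fewest(3)=1+2=3) = 3
fewest(10) = min(1+fewest(9)=1+3=4, 1+fewest(8)=1+2=3, 1+fewest(4)=1+2=3) = 3
fewest(11) = min(1+fewest(10)=1+3=4, 1+fewest(9)=1+3=4, 1+fewest(5)=1+3=4, 1+fewest(0)=1+0=1) = 1
fewest(12) = min(1+fewest(11)=1+1=2, 1+fewest(10)=1+3=4, 1+fewest(6)=1+1=2, 1+fewest(1)=1+1=2) = 2
fewest(13) = min(1+fewest(12)=1+2=3, 1+fewest(11)=1+1=2, 1+fewest(7)=1+2=3, 1+fewest(2)=1+1=2, 1+fewest(0)=1+0=1) = 1
fewest(14) = min(1+fewest(13)=1+1=2, 1+fewest(12)=1+2=3, 1+fewest(8)=1+2=3, 1+fewest(3)=1+2=3, 1+fewest(1)=1+1=2) = 2
fewest(15) = min(1+fewest(14)=1+2=3, 1+fewest(13)=1+1=2, 1+fewest(9)=1+3=4, 1+fewest(4)=1+2=3, 1+fewest(2)=1+1=2) = 2
fewest(16) = min(1+fewest(15)=1+2=3, 1+fewest(14)=1+2=3, 1+fewest(10)=1+3=4, 1+fewest(5)=1+3=4, 1+fewest(3)=1+2=3) = 3
fewest(17) = min(1+fewest(16)=1+3=4, 1+fewest(15)=1+2=3, 1+fewest(11)=1+1=2, 1+fewest(6)=1+1=2, 1+fewest(4)=1+2=3) = 2
fewest(18) = min(1+fewest(17)=1+2=3, 1+fewest(16)=1+3=4, 1+fewest(12)=1+2=3, 1+fewest(7)=1+2=3, 1+fewest(5)=1+3=4) = 3
fewest(19) = min(1+fewest(18)=1+3=4, 1+fewest(17)=1+2=3, 1+fewest(13)=1+1=2, 1+fewest(8)=1+2=3, 1+fewest(6)=1+1=2) = 2
fewest(20) = min(1+fewest(19)=1+2=3, 1+fewest(18)=1+3=4, 1+fewest(14)=1+2=3, 1+fewest(9)=1+3=4, 1+fewest(7)=1+2=3) = 3
fewest(21) = min(1+fewest(20)=1+3=4, 1+fewest(19)=1+2=3, 1+fewest(15)=1+2=3, 1+fewest(10)=1+3=4, 1+fewest(8)=1+2=3) = 3

3


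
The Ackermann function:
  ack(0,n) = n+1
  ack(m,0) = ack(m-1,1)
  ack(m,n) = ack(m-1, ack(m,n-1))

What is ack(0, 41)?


ack(0, 41) = 42
Result: ack(0, 41) = 42

42


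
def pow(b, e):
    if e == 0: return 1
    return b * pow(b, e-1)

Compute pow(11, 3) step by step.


pow(11, 3)
= 11 * pow(11, 2)
= 11 * 11 * pow(11, 1)
= 11 * 11 * 11 * pow(11, 0)
= 11 * 11 * 11 * 1
= 1331

1331


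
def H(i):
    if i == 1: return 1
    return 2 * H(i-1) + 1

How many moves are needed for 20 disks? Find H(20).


H(20) = 2 * H(19) + 1
H(19) = 2 * H(18) + 1
H(18) = 2 * H(17) + 1
H(17) = 2 * H(16) + 1
H(16) = 2 * H(15) + 1
H(15) = 2 * H(14) + 1
H(14) = 2 * H(13) + 1
H(13) = 2 * H(12) + 1
H(12) = 2 * H(11) + 1
H(11) = 2 * H(10) + 1
H(10) = 2 * H(9) + 1
H(9) = 2 * H(8) + 1
H(8) = 2 * H(7) + 1
H(7) = 2 * H(6) + 1
H(6) = 2 * H(5) + 1
H(5) = 2 * H(4) + 1
H(4) = 2 * H(3) + 1
H(3) = 2 * H(2) + 1
H(2) = 2 * H(1) + 1
H(1) = 1  (base case)
H(2) = 2 * 1 + 1 = 3
H(3) = 2 * 3 + 1 = 7
H(4) = 2 * 7 + 1 = 15
H(5) = 2 * 15 + 1 = 31
H(6) = 2 * 31 + 1 = 63
H(7) = 2 * 63 + 1 = 127
H(8) = 2 * 127 + 1 = 255
H(9) = 2 * 255 + 1 = 511
H(10) = 2 * 511 + 1 = 1023
H(11) = 2 * 1023 + 1 = 2047
H(12) = 2 * 2047 + 1 = 4095
H(13) = 2 * 4095 + 1 = 8191
H(14) = 2 * 8191 + 1 = 16383
H(15) = 2 * 16383 + 1 = 32767
H(16) = 2 * 32767 + 1 = 65535
H(17) = 2 * 65535 + 1 = 131071
H(18) = 2 * 131071 + 1 = 262143
H(19) = 2 * 262143 + 1 = 524287
H(20) = 2 * 524287 + 1 = 1048575

1048575


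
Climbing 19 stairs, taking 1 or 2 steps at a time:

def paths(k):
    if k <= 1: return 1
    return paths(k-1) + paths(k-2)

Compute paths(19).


Building up from base cases:
paths(0) = 1
paths(1) = 1
paths(2) = paths(1) + paths(0) = 1 + 1 = 2
paths(3) = paths(2) + paths(1) = 2 + 1 = 3
paths(4) = paths(3) + paths(2) = 3 + 2 = 5
paths(5) = paths(4) + paths(3) = 5 + 3 = 8
paths(6) = paths(5) + paths(4) = 8 + 5 = 13
paths(7) = paths(6) + paths(5) = 13 + 8 = 21
paths(8) = paths(7) + paths(6) = 21 + 13 = 34
paths(9) = paths(8) + paths(7) = 34 + 21 = 55
paths(10) = paths(9) + paths(8) = 55 + 34 = 89
paths(11) = paths(10) + paths(9) = 89 + 55 = 144
paths(12) = paths(11) + paths(10) = 144 + 89 = 233
paths(13) = paths(12) + paths(11) = 233 + 144 = 377
paths(14) = paths(13) + paths(12) = 377 + 233 = 610
paths(15) = paths(14) + paths(13) = 610 + 377 = 987
paths(16) = paths(15) + paths(14) = 987 + 610 = 1597
paths(17) = paths(16) + paths(15) = 1597 + 987 = 2584
paths(18) = paths(17) + paths(16) = 2584 + 1597 = 4181
paths(19) = paths(18) + paths(17) = 4181 + 2584 = 6765

6765


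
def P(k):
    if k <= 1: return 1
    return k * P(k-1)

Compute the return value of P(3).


P(3)
= 3 * P(2)
= 3 * 2 * P(1)
= 3 * 2 * 1
= 6

6


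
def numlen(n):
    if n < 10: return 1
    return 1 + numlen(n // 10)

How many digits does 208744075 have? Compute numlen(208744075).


numlen(208744075) = 1 + numlen(20874407)
numlen(20874407) = 1 + numlen(2087440)
numlen(2087440) = 1 + numlen(208744)
numlen(208744) = 1 + numlen(20874)
numlen(20874) = 1 + numlen(2087)
numlen(2087) = 1 + numlen(208)
numlen(208) = 1 + numlen(20)
numlen(20) = 1 + numlen(2)
numlen(2) = 1  (base case: 2 < 10)
Unwinding: 1 + 1 + 1 + 1 + 1 + 1 + 1 + 1 + 1 = 9

9


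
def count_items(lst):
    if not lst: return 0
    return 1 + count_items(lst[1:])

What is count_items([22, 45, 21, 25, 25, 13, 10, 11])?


count_items([22, 45, 21, 25, 25, 13, 10, 11]) = 1 + count_items([45, 21, 25, 25, 13, 10, 11])
count_items([45, 21, 25, 25, 13, 10, 11]) = 1 + count_items([21, 25, 25, 13, 10, 11])
count_items([21, 25, 25, 13, 10, 11]) = 1 + count_items([25, 25, 13, 10, 11])
count_items([25, 25, 13, 10, 11]) = 1 + count_items([25, 13, 10, 11])
count_items([25, 13, 10, 11]) = 1 + count_items([13, 10, 11])
count_items([13, 10, 11]) = 1 + count_items([10, 11])
count_items([10, 11]) = 1 + count_items([11])
count_items([11]) = 1 + count_items([])
count_items([]) = 0  (base case)
Unwinding: 1 + 1 + 1 + 1 + 1 + 1 + 1 + 1 + 0 = 8

8


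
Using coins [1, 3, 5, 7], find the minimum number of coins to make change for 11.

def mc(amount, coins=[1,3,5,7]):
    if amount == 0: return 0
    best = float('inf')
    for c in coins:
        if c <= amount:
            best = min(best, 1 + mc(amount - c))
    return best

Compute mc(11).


Building up with DP:
mc(0) = 0
mc(1) = min(1+mc(0)=1+0=1) = 1
mc(2) = min(1+mc(1)=1+1=2) = 2
mc(3) = min(1+mc(2)=1+2=3, 1+mc(0)=1+0=1) = 1
mc(4) = min(1+mc(3)=1+1=2, 1+mc(1)=1+1=2) = 2
mc(5) = min(1+mc(4)=1+2=3, 1+mc(2)=1+2=3, 1+mc(0)=1+0=1) = 1
mc(6) = min(1+mc(5)=1+1=2, 1+mc(3)=1+1=2, 1+mc(1)=1+1=2) = 2
mc(7) = min(1+mc(6)=1+2=3, 1+mc(4)=1+2=3, 1+mc(2)=1+2=3, 1+mc(0)=1+0=1) = 1
mc(8) = min(1+mc(7)=1+1=2, 1+mc(5)=1+1=2, 1+mc(3)=1+1=2, 1+mc(1)=1+1=2) = 2
mc(9) = min(1+mc(8)=1+2=3, 1+mc(6)=1+2=3, 1+mc(4)=1+2=3, 1+mc(2)=1+2=3) = 3
mc(10) = min(1+mc(9)=1+3=4, 1+mc(7)=1+1=2, 1+mc(5)=1+1=2, 1+mc(3)=1+1=2) = 2
mc(11) = min(1+mc(10)=1+2=3, 1+mc(8)=1+2=3, 1+mc(6)=1+2=3, 1+mc(4)=1+2=3) = 3

3


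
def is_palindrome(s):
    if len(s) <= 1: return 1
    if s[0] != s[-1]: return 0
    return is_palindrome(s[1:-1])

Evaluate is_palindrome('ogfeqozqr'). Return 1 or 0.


is_palindrome('ogfeqozqr'): s[0]='o' != s[-1]='r' -> return 0
Result: 0 (not a palindrome)

0


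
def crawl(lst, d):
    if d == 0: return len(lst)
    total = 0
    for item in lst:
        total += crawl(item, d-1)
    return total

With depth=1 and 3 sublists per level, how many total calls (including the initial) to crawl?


At depth 0 (root): 1 call
At depth 1: each of 1 parents calls crawl on 3 children = 3 calls
Total: 1 + 3 = 4

4
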